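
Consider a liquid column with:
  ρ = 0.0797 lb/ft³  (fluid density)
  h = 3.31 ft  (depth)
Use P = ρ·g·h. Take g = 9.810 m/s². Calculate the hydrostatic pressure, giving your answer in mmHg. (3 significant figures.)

P is given directly by: P = ρgh.
ρ = 0.0797 lb/ft³ = 1.277 kg/m³; h = 3.31 ft = 1.009 m; g = 9.810 m/s².
P = 12.64 Pa
12.64 Pa × (1 mmHg / 133.3 Pa) = 0.09477 mmHg

0.0948 mmHg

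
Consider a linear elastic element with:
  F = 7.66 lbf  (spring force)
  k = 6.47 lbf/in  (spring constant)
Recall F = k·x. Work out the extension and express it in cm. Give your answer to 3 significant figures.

3.01 cm

Solving F = k·x for x: x = F/k.
F = 7.66 lbf = 34.07 N; k = 6.47 lbf/in = 1133 N/m.
x = 0.03007 m
0.03007 m × (1 cm / 0.01000 m) = 3.007 cm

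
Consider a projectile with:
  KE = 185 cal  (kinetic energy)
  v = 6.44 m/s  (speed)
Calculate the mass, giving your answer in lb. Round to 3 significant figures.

82.3 lb

Rearranging: m = 2·KE/v².
KE = 185 cal = 774.0 J; v = 6.44 m/s.
m = 37.33 kg
37.33 kg × (1 lb / 0.4536 kg) = 82.29 lb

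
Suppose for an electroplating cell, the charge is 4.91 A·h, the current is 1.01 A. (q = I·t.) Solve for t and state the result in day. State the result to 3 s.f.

0.203 day

Rearranging: t = q/I.
q = 4.91 A·h = 17676 C; I = 1.01 A.
t = 17501 s
17501 s × (1 day / 86400 s) = 0.2026 day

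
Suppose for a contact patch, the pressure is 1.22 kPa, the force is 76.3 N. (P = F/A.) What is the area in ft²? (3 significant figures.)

0.673 ft²

Rearranging: A = F/P.
P = 1.22 kPa = 1220 Pa; F = 76.3 N.
A = 0.06254 m²
0.06254 m² × (1 ft² / 0.09290 m²) = 0.6732 ft²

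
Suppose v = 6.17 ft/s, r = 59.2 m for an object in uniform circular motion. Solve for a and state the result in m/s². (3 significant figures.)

a is given directly by: a = v²/r.
v = 6.17 ft/s = 1.881 m/s; r = 59.2 m.
a = 0.05974 m/s²

0.0597 m/s²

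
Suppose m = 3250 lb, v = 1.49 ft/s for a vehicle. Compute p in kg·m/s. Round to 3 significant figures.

669 kg·m/s

p is given directly by: p = mv.
m = 3250 lb = 1474 kg; v = 1.49 ft/s = 0.4542 m/s.
p = 669.5 kg·m/s  (the unit combination reduces to kg·m/s = kg·m/s)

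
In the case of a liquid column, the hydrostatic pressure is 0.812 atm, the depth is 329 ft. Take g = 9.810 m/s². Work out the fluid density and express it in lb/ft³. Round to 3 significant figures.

5.22 lb/ft³

Rearranging P = ρ·g·h for ρ: ρ = P/(g·h).
P = 0.812 atm = 82276 Pa; h = 329 ft = 100.3 m; g = 9.810 m/s².
ρ = 83.64 kg/m³
83.64 kg/m³ × (1 lb/ft³ / 16.02 kg/m³) = 5.221 lb/ft³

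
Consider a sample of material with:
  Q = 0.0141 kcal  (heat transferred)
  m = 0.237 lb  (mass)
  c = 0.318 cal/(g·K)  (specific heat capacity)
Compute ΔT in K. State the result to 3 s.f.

0.412 K

Rearranging Q = m·c·ΔT for ΔT: ΔT = Q/(m·c).
Q = 0.0141 kcal = 58.99 J; m = 0.237 lb = 0.1075 kg; c = 0.318 cal/(g·K) = 1331 J/(kg·K).
ΔT = 0.4125 K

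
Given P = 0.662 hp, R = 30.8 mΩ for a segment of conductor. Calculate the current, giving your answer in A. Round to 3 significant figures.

127 A

Solving P = I²R for I: I = √(P/R).
P = 0.662 hp = 493.7 W; R = 30.8 mΩ = 0.03080 Ω.
I = 126.6 A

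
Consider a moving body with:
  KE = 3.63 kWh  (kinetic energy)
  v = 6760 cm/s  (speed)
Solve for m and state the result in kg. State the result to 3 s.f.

Rearranging KE = ½mv² for m: m = 2·KE/v².
KE = 3.63 kWh = 1.307×10^7 J; v = 6760 cm/s = 67.60 m/s.
m = 5719 kg

5720 kg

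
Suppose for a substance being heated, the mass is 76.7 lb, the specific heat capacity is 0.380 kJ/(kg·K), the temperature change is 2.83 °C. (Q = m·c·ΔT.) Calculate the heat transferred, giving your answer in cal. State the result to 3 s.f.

8940 cal

Q is given directly by: Q = mcΔT.
m = 76.7 lb = 34.79 kg; c = 0.380 kJ/(kg·K) = 380.0 J/(kg·K); ΔT = 2.83 °C = 2.830 K.
Q = 37414 J
37414 J × (1 cal / 4.184 J) = 8942 cal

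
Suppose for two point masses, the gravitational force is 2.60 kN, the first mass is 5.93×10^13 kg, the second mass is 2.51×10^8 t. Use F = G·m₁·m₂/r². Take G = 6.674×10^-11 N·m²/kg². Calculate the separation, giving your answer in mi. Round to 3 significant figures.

384 mi

Solving F = G·m₁·m₂/r² for r: r = √(G·m₁m₂/F).
F = 2.60 kN = 2600 N; m₁ = 5.93×10^13 kg; m₂ = 2.51×10^8 t = 2.510×10^11 kg; G = 6.674×10^-11 N·m²/kg².
r = 6.181×10^5 m
6.181×10^5 m × (1 mi / 1609 m) = 384.1 mi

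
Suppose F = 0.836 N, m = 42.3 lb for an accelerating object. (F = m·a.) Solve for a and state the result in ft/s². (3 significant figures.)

0.143 ft/s²

Rearranging: a = F/m.
F = 0.836 N; m = 42.3 lb = 19.19 kg.
a = 0.04357 m/s²
0.04357 m/s² × (1 ft/s² / 0.3048 m/s²) = 0.1430 ft/s²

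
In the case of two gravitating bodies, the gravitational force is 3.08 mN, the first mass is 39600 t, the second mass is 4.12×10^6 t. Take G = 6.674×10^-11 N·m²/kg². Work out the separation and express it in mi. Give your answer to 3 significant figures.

From Newton's law of gravitation: r = √(G·m₁m₂/F).
F = 3.08 mN = 0.003080 N; m₁ = 39600 t = 3.960×10^7 kg; m₂ = 4.12×10^6 t = 4.120×10^9 kg; G = 6.674×10^-11 N·m²/kg².
r = 59458 m
59458 m × (1 mi / 1609 m) = 36.95 mi

36.9 mi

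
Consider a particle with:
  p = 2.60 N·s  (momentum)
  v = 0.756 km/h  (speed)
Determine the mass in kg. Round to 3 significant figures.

12.4 kg

Rearranging: m = p/v.
p = 2.60 N·s = 2.600 kg·m/s; v = 0.756 km/h = 0.2100 m/s.
m = 12.38 kg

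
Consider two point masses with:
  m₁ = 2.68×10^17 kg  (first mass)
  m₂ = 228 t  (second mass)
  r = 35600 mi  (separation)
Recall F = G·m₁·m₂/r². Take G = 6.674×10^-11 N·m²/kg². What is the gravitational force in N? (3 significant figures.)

0.00124 N

Directly: F = Gm₁m₂/r².
m₁ = 2.68×10^17 kg; m₂ = 228 t = 2.280×10^5 kg; r = 35600 mi = 5.729×10^7 m; G = 6.674×10^-11 N·m²/kg².
F = 0.001242 N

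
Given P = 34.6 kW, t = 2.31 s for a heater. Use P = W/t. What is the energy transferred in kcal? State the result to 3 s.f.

Rearranging P = W/t for W: W = P·t.
P = 34.6 kW = 34600 W; t = 2.31 s.
W = 79926 J
79926 J × (1 kcal / 4184 J) = 19.10 kcal

19.1 kcal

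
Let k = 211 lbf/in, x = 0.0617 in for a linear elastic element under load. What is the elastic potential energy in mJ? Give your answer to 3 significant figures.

45.4 mJ

Directly: U = ½kx².
k = 211 lbf/in = 36952 N/m; x = 0.0617 in = 0.001567 m.
U = 0.04538 J  (the unit combination reduces to kg·m²/s² = J)
0.04538 J × (1 mJ / 0.001000 J) = 45.38 mJ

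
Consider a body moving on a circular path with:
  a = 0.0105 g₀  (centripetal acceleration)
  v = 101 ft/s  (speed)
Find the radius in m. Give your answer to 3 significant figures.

Rearranging: r = v²/a.
a = 0.0105 g₀ = 0.1030 m/s²; v = 101 ft/s = 30.78 m/s.
r = 9204 m

9200 m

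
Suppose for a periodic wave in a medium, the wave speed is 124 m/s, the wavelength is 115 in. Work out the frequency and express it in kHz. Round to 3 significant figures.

0.0425 kHz

Rearranging v = f·λ for f: f = v/λ.
v = 124 m/s; λ = 115 in = 2.921 m.
f = 42.45 Hz
42.45 Hz × (1 kHz / 1000 Hz) = 0.04245 kHz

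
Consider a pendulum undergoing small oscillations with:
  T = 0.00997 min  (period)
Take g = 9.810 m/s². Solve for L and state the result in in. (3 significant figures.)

Rearranging T = 2π√(L/g) for L: L = g·(T/2π)².
T = 0.00997 min = 0.5982 s; g = 9.810 m/s².
L = 0.08892 m
0.08892 m × (1 in / 0.02540 m) = 3.501 in

3.50 in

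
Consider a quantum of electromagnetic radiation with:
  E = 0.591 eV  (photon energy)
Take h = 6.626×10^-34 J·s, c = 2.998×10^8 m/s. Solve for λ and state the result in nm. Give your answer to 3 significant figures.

2100 nm

Solving E = h·c/λ for λ: λ = hc/E.
E = 0.591 eV = 9.469×10^-20 J; h = 6.626×10^-34 J·s; c = 2.998×10^8 m/s.
λ = 2.098×10^-6 m
2.098×10^-6 m × (1 nm / 1.000×10^-9 m) = 2098 nm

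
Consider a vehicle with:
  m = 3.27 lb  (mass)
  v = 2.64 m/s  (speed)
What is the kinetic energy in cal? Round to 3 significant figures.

KE is given directly by: KE = ½mv².
m = 3.27 lb = 1.483 kg; v = 2.64 m/s.
KE = 5.169 J  (the unit combination reduces to kg·m²/s² = J)
5.169 J × (1 cal / 4.184 J) = 1.235 cal

1.24 cal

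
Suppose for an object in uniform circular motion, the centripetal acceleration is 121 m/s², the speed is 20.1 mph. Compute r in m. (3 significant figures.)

Rearranging: r = v²/a.
a = 121 m/s²; v = 20.1 mph = 8.986 m/s.
r = 0.6673 m

0.667 m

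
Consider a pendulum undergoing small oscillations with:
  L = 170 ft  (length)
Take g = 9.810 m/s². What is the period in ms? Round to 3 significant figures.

14400 ms

Directly: T = 2π√(L/g).
L = 170 ft = 51.82 m; g = 9.810 m/s².
T = 14.44 s
14.44 s × (1 ms / 0.001000 s) = 14440 ms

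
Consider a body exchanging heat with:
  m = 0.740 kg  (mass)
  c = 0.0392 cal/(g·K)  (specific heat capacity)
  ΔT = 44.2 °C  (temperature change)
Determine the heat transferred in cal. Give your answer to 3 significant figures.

Directly: Q = mcΔT.
m = 0.740 kg; c = 0.0392 cal/(g·K) = 164.0 J/(kg·K); ΔT = 44.2 °C = 44.20 K.
Q = 5365 J
5365 J × (1 cal / 4.184 J) = 1282 cal

1280 cal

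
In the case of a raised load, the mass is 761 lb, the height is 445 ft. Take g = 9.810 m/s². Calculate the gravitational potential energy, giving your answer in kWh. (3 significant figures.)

Directly: PE = mgh.
m = 761 lb = 345.2 kg; h = 445 ft = 135.6 m; g = 9.810 m/s².
PE = 4.593×10^5 J
4.593×10^5 J × (1 kWh / 3.600×10^6 J) = 0.1276 kWh

0.128 kWh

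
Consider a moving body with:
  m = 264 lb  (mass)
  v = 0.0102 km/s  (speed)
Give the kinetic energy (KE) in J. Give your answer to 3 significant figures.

Directly: KE = ½mv².
m = 264 lb = 119.7 kg; v = 0.0102 km/s = 10.20 m/s.
KE = 6229 J  (the unit combination reduces to kg·m²/s² = J)

6230 J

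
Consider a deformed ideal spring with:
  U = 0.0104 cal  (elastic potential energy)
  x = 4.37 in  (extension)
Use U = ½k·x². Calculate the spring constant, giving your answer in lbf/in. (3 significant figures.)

0.0403 lbf/in

Solving U = ½k·x² for k: k = 2U/x².
U = 0.0104 cal = 0.04351 J; x = 4.37 in = 0.1110 m.
k = 7.064 N/m
7.064 N/m × (1 lbf/in / 175.1 N/m) = 0.04033 lbf/in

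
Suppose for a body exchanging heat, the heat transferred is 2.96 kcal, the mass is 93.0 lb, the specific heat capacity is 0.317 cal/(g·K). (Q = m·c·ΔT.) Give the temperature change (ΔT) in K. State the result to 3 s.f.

0.221 K

Rearranging Q = m·c·ΔT for ΔT: ΔT = Q/(m·c).
Q = 2.96 kcal = 12385 J; m = 93.0 lb = 42.18 kg; c = 0.317 cal/(g·K) = 1326 J/(kg·K).
ΔT = 0.2214 K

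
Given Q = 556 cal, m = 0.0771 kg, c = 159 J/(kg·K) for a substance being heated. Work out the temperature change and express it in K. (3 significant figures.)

Rearranging: ΔT = Q/(m·c).
Q = 556 cal = 2326 J; m = 0.0771 kg; c = 159 J/(kg·K).
ΔT = 189.8 K

190 K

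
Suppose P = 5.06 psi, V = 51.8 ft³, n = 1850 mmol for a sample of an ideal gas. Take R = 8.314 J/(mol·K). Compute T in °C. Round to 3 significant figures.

From the ideal-gas law: T = PV/(nR).
P = 5.06 psi = 34887 Pa; V = 51.8 ft³ = 1.467 m³; n = 1850 mmol = 1.850 mol; R = 8.314 J/(mol·K).
T = 3327 K
3327 K − 273.15 = 3054 °C

3050 °C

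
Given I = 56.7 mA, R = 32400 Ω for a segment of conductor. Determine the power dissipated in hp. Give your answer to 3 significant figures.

0.140 hp

Directly: P = I²R.
I = 56.7 mA = 0.05670 A; R = 32400 Ω.
P = 104.2 W  (the unit combination reduces to kg·m²/s³ = W)
104.2 W × (1 hp / 745.7 W) = 0.1397 hp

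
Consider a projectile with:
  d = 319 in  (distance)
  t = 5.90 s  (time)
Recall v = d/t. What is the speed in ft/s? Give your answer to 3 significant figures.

4.51 ft/s

Directly: v = d/t.
d = 319 in = 8.103 m; t = 5.90 s.
v = 1.373 m/s
1.373 m/s × (1 ft/s / 0.3048 m/s) = 4.506 ft/s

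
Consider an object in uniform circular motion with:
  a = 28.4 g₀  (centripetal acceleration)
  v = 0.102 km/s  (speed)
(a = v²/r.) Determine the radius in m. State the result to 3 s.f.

37.4 m

Solving a = v²/r for r: r = v²/a.
a = 28.4 g₀ = 278.5 m/s²; v = 0.102 km/s = 102.0 m/s.
r = 37.36 m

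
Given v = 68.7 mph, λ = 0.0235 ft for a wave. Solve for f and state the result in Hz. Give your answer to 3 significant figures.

4290 Hz

Rearranging: f = v/λ.
v = 68.7 mph = 30.71 m/s; λ = 0.0235 ft = 0.007163 m.
f = 4288 Hz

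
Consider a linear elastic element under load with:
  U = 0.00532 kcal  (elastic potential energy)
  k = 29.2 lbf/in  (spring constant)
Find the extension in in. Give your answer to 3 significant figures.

Rearranging: x = √(2U/k).
U = 0.00532 kcal = 22.26 J; k = 29.2 lbf/in = 5114 N/m.
x = 0.09330 m
0.09330 m × (1 in / 0.02540 m) = 3.673 in

3.67 in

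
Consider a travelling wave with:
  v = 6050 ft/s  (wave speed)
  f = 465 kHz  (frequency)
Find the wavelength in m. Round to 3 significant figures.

0.00397 m

Solving v = f·λ for λ: λ = v/f.
v = 6050 ft/s = 1844 m/s; f = 465 kHz = 4.650×10^5 Hz.
λ = 0.003966 m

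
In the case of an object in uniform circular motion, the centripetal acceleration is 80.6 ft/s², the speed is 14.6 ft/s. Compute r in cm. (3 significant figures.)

Solving a = v²/r for r: r = v²/a.
a = 80.6 ft/s² = 24.57 m/s²; v = 14.6 ft/s = 4.450 m/s.
r = 0.8061 m
0.8061 m × (1 cm / 0.01000 m) = 80.61 cm

80.6 cm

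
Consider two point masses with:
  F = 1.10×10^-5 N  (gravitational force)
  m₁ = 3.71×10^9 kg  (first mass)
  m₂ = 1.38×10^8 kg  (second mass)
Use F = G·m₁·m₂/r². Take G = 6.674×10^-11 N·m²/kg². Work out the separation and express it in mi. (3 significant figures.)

From Newton's law of gravitation: r = √(G·m₁m₂/F).
F = 1.10×10^-5 N; m₁ = 3.71×10^9 kg; m₂ = 1.38×10^8 kg; G = 6.674×10^-11 N·m²/kg².
r = 1.762×10^6 m
1.762×10^6 m × (1 mi / 1609 m) = 1095 mi

1100 mi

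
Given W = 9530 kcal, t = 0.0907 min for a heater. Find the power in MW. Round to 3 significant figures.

P is given directly by: P = W/t.
W = 9530 kcal = 3.987×10^7 J; t = 0.0907 min = 5.442 s.
P = 7.327×10^6 W
7.327×10^6 W × (1 MW / 1.000×10^6 W) = 7.327 MW

7.33 MW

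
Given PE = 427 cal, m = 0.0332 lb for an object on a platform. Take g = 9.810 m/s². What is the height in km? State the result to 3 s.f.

12.1 km

Rearranging PE = m·g·h for h: h = PE/(m·g).
PE = 427 cal = 1787 J; m = 0.0332 lb = 0.01506 kg; g = 9.810 m/s².
h = 12093 m
12093 m × (1 km / 1000 m) = 12.09 km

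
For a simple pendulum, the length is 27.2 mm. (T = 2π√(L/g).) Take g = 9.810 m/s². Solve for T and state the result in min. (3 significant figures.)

0.00551 min

Directly: T = 2π√(L/g).
L = 27.2 mm = 0.02720 m; g = 9.810 m/s².
T = 0.3308 s
0.3308 s × (1 min / 60.00 s) = 0.005514 min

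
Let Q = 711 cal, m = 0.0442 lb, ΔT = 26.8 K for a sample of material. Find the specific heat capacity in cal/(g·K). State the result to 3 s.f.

1.32 cal/(g·K)

Rearranging: c = Q/(m·ΔT).
Q = 711 cal = 2975 J; m = 0.0442 lb = 0.02005 kg; ΔT = 26.8 K.
c = 5537 J/(kg·K)
5537 J/(kg·K) × (1 cal/(g·K) / 4184 J/(kg·K)) = 1.323 cal/(g·K)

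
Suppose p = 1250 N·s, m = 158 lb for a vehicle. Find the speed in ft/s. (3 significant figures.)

Rearranging p = m·v for v: v = p/m.
p = 1250 N·s = 1250 kg·m/s; m = 158 lb = 71.67 kg.
v = 17.44 m/s
17.44 m/s × (1 ft/s / 0.3048 m/s) = 57.22 ft/s

57.2 ft/s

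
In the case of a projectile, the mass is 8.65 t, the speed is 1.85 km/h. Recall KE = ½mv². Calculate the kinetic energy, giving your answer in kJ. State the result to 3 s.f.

Directly: KE = ½mv².
m = 8.65 t = 8650 kg; v = 1.85 km/h = 0.5139 m/s.
KE = 1142 J  (the unit combination reduces to kg·m²/s² = J)
1142 J × (1 kJ / 1000 J) = 1.142 kJ

1.14 kJ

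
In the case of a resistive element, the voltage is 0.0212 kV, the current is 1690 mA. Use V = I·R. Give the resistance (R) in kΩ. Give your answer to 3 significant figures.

0.0125 kΩ

From Ohm's law: R = V/I.
V = 0.0212 kV = 21.20 V; I = 1690 mA = 1.690 A.
R = 12.54 Ω
12.54 Ω × (1 kΩ / 1000 Ω) = 0.01254 kΩ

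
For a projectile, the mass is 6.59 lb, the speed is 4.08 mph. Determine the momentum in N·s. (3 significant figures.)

5.45 N·s

Directly: p = mv.
m = 6.59 lb = 2.989 kg; v = 4.08 mph = 1.824 m/s.
p = 5.452 kg·m/s  (the unit combination reduces to kg·m/s = kg·m/s)
Since 1 N·s = 1 kg·m/s, 5.452 N·s.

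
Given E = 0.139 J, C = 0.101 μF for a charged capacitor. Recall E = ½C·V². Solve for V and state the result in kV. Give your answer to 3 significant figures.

1.66 kV

Rearranging: V = √(2E/C).
E = 0.139 J; C = 0.101 μF = 1.010×10^-7 F.
V = 1659 V
1659 V × (1 kV / 1000 V) = 1.659 kV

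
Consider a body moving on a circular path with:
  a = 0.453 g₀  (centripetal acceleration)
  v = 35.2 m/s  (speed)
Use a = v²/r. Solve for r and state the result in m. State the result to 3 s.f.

279 m

Rearranging: r = v²/a.
a = 0.453 g₀ = 4.442 m/s²; v = 35.2 m/s.
r = 278.9 m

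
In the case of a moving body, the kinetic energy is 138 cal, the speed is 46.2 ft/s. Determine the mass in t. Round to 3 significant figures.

0.00582 t

Rearranging: m = 2·KE/v².
KE = 138 cal = 577.4 J; v = 46.2 ft/s = 14.08 m/s.
m = 5.824 kg
5.824 kg × (1 t / 1000 kg) = 0.005824 t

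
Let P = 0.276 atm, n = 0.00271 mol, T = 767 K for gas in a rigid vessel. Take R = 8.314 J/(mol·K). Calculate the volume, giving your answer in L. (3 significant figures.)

From the ideal-gas law: V = nRT/P.
P = 0.276 atm = 27966 Pa; n = 0.00271 mol; T = 767 K; R = 8.314 J/(mol·K).
V = 6.179×10^-4 m³
6.179×10^-4 m³ × (1 L / 0.001000 m³) = 0.6179 L

0.618 L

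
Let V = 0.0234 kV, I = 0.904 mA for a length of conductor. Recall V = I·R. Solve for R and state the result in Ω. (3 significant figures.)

25900 Ω

From Ohm's law: R = V/I.
V = 0.0234 kV = 23.40 V; I = 0.904 mA = 9.040×10^-4 A.
R = 25885 Ω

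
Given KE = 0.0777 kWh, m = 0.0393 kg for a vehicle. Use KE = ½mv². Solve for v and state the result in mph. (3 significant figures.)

8440 mph

Rearranging: v = √(2·KE/m).
KE = 0.0777 kWh = 2.797×10^5 J; m = 0.0393 kg.
v = 3773 m/s
3773 m/s × (1 mph / 0.4470 m/s) = 8440 mph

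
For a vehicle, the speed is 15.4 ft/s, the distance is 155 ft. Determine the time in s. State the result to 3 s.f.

10.1 s

Rearranging v = d/t for t: t = d/v.
v = 15.4 ft/s = 4.694 m/s; d = 155 ft = 47.24 m.
t = 10.06 s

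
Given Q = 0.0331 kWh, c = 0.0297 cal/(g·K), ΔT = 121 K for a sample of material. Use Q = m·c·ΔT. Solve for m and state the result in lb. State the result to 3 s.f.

17.5 lb

Rearranging: m = Q/(c·ΔT).
Q = 0.0331 kWh = 1.192×10^5 J; c = 0.0297 cal/(g·K) = 124.3 J/(kg·K); ΔT = 121 K.
m = 7.925 kg
7.925 kg × (1 lb / 0.4536 kg) = 17.47 lb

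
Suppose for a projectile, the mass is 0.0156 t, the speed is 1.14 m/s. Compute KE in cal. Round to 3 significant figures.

Directly: KE = ½mv².
m = 0.0156 t = 15.60 kg; v = 1.14 m/s.
KE = 10.14 J
10.14 J × (1 cal / 4.184 J) = 2.423 cal

2.42 cal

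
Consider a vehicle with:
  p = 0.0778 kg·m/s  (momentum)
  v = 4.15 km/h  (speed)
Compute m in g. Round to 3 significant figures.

Rearranging p = m·v for m: m = p/v.
p = 0.0778 kg·m/s; v = 4.15 km/h = 1.153 m/s.
m = 0.06749 kg
0.06749 kg × (1 g / 0.001000 kg) = 67.49 g

67.5 g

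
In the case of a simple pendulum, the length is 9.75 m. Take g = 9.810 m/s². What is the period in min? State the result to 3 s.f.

0.104 min

Directly: T = 2π√(L/g).
L = 9.75 m; g = 9.810 m/s².
T = 6.264 s
6.264 s × (1 min / 60.00 s) = 0.1044 min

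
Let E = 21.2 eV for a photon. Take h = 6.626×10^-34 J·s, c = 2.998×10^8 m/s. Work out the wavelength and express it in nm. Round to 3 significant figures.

Rearranging: λ = hc/E.
E = 21.2 eV = 3.397×10^-18 J; h = 6.626×10^-34 J·s; c = 2.998×10^8 m/s.
λ = 5.848×10^-8 m
5.848×10^-8 m × (1 nm / 1.000×10^-9 m) = 58.48 nm

58.5 nm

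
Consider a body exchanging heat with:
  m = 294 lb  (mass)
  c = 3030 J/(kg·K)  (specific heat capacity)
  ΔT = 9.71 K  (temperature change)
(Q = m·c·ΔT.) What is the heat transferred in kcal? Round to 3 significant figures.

938 kcal

Directly: Q = mcΔT.
m = 294 lb = 133.4 kg; c = 3030 J/(kg·K); ΔT = 9.71 K.
Q = 3.924×10^6 J
3.924×10^6 J × (1 kcal / 4184 J) = 937.7 kcal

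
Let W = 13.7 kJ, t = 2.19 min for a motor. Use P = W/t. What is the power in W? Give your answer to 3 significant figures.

Directly: P = W/t.
W = 13.7 kJ = 13700 J; t = 2.19 min = 131.4 s.
P = 104.3 W

104 W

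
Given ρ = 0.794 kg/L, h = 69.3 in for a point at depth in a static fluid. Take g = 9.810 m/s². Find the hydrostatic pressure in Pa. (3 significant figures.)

13700 Pa

P is given directly by: P = ρgh.
ρ = 0.794 kg/L = 794.0 kg/m³; h = 69.3 in = 1.760 m; g = 9.810 m/s².
P = 13711 Pa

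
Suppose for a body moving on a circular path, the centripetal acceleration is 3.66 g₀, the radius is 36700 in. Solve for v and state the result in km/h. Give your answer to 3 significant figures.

Rearranging: v = √(a·r).
a = 3.66 g₀ = 35.89 m/s²; r = 36700 in = 932.2 m.
v = 182.9 m/s
182.9 m/s × (1 km/h / 0.2778 m/s) = 658.5 km/h

658 km/h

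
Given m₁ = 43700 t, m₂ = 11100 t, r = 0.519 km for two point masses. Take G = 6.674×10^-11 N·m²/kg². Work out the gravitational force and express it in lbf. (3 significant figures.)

From Newton's law of gravitation: F = Gm₁m₂/r².
m₁ = 43700 t = 4.370×10^7 kg; m₂ = 11100 t = 1.110×10^7 kg; r = 0.519 km = 519.0 m; G = 6.674×10^-11 N·m²/kg².
F = 0.1202 N
0.1202 N × (1 lbf / 4.448 N) = 0.02702 lbf

0.0270 lbf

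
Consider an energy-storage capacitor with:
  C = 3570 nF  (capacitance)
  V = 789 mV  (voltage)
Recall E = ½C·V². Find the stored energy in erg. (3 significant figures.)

11.1 erg

Directly: E = ½CV².
C = 3570 nF = 3.570×10^-6 F; V = 789 mV = 0.7890 V.
E = 1.111×10^-6 J  (the unit combination reduces to kg·m²/s² = J)
1.111×10^-6 J × (1 erg / 1.000×10^-7 J) = 11.11 erg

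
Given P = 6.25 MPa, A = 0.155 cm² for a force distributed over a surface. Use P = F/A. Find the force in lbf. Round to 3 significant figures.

Solving P = F/A for F: F = P·A.
P = 6.25 MPa = 6.250×10^6 Pa; A = 0.155 cm² = 1.550×10^-5 m².
F = 96.88 N
96.88 N × (1 lbf / 4.448 N) = 21.78 lbf

21.8 lbf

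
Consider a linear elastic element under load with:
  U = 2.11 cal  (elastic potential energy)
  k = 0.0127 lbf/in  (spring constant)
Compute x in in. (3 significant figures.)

111 in

Rearranging: x = √(2U/k).
U = 2.11 cal = 8.828 J; k = 0.0127 lbf/in = 2.224 N/m.
x = 2.818 m
2.818 m × (1 in / 0.02540 m) = 110.9 in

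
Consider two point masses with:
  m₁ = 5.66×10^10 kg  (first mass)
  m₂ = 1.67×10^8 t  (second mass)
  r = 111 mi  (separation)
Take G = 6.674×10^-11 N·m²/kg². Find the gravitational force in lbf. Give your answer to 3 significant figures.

4.44 lbf

From Newton's law of gravitation: F = Gm₁m₂/r².
m₁ = 5.66×10^10 kg; m₂ = 1.67×10^8 t = 1.670×10^11 kg; r = 111 mi = 1.786×10^5 m; G = 6.674×10^-11 N·m²/kg².
F = 19.77 N
19.77 N × (1 lbf / 4.448 N) = 4.444 lbf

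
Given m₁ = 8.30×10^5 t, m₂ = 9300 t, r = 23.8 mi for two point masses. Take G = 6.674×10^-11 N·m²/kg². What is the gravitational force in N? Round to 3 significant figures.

From Newton's law of gravitation: F = Gm₁m₂/r².
m₁ = 8.30×10^5 t = 8.300×10^8 kg; m₂ = 9300 t = 9.300×10^6 kg; r = 23.8 mi = 38302 m; G = 6.674×10^-11 N·m²/kg².
F = 3.512×10^-4 N  (the unit combination reduces to kg·m/s² = N)

3.51×10^-4 N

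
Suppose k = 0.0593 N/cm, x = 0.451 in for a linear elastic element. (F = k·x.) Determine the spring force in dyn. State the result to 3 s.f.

From Hooke's law: F = kx.
k = 0.0593 N/cm = 5.930 N/m; x = 0.451 in = 0.01146 m.
F = 0.06793 N  (the unit combination reduces to kg·m/s² = N)
0.06793 N × (1 dyn / 1.000×10^-5 N) = 6793 dyn

6790 dyn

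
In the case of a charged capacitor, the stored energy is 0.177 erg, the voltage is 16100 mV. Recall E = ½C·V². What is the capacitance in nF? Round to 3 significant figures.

0.137 nF

Rearranging E = ½C·V² for C: C = 2E/V².
E = 0.177 erg = 1.770×10^-8 J; V = 16100 mV = 16.10 V.
C = 1.366×10^-10 F
1.366×10^-10 F × (1 nF / 1.000×10^-9 F) = 0.1366 nF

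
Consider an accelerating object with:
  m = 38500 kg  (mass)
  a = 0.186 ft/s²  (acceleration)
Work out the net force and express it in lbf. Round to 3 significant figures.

491 lbf

F is given directly by: F = m·a.
m = 38500 kg; a = 0.186 ft/s² = 0.05669 m/s².
F = 2183 N
2183 N × (1 lbf / 4.448 N) = 490.7 lbf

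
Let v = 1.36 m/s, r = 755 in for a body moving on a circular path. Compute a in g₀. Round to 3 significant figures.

Directly: a = v²/r.
v = 1.36 m/s; r = 755 in = 19.18 m.
a = 0.09645 m/s²
0.09645 m/s² × (1 g₀ / 9.807 m/s²) = 0.009835 g₀

0.00984 g₀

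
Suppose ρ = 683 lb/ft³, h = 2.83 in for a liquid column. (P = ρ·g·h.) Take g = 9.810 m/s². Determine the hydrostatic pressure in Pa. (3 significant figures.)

7710 Pa

Directly: P = ρgh.
ρ = 683 lb/ft³ = 10941 kg/m³; h = 2.83 in = 0.07188 m; g = 9.810 m/s².
P = 7715 Pa  (the unit combination reduces to kg/(m·s²) = Pa)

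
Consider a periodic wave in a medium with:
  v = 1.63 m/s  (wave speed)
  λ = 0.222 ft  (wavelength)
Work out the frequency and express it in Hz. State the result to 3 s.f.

24.1 Hz

Rearranging v = f·λ for f: f = v/λ.
v = 1.63 m/s; λ = 0.222 ft = 0.06767 m.
f = 24.09 Hz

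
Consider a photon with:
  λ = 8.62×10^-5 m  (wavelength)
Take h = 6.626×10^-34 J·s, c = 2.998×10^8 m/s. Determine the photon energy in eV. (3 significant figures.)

0.0144 eV

E is given directly by: E = hc/λ.
λ = 8.62×10^-5 m; h = 6.626×10^-34 J·s; c = 2.998×10^8 m/s.
E = 2.304×10^-21 J  (the unit combination reduces to kg·m²/s² = J)
2.304×10^-21 J × (1 eV / 1.602×10^-19 J) = 0.01438 eV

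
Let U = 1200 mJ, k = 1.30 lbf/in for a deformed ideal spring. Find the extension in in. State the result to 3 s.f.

Rearranging: x = √(2U/k).
U = 1200 mJ = 1.200 J; k = 1.30 lbf/in = 227.7 N/m.
x = 0.1027 m
0.1027 m × (1 in / 0.02540 m) = 4.042 in

4.04 in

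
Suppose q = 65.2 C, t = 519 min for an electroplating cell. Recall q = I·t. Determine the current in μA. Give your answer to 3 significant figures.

Rearranging q = I·t for I: I = q/t.
q = 65.2 C; t = 519 min = 31140 s.
I = 0.002094 A
0.002094 A × (1 μA / 1.000×10^-6 A) = 2094 μA

2090 μA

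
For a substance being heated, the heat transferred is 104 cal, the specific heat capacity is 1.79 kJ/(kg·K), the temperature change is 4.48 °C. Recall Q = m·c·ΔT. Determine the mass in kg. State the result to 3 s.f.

Rearranging Q = m·c·ΔT for m: m = Q/(c·ΔT).
Q = 104 cal = 435.1 J; c = 1.79 kJ/(kg·K) = 1790 J/(kg·K); ΔT = 4.48 °C = 4.480 K.
m = 0.05426 kg

0.0543 kg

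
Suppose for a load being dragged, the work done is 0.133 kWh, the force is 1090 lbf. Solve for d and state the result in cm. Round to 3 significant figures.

Rearranging W = F·d for d: d = W/F.
W = 0.133 kWh = 4.788×10^5 J; F = 1090 lbf = 4849 N.
d = 98.75 m
98.75 m × (1 cm / 0.01000 m) = 9875 cm

9880 cm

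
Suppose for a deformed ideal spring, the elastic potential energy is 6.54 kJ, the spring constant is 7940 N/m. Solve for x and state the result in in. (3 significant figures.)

50.5 in

Solving U = ½k·x² for x: x = √(2U/k).
U = 6.54 kJ = 6540 J; k = 7940 N/m.
x = 1.283 m
1.283 m × (1 in / 0.02540 m) = 50.53 in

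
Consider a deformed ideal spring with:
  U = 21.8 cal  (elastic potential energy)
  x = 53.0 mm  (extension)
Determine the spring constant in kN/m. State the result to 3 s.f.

64.9 kN/m

Solving U = ½k·x² for k: k = 2U/x².
U = 21.8 cal = 91.21 J; x = 53.0 mm = 0.05300 m.
k = 64942 N/m
64942 N/m × (1 kN/m / 1000 N/m) = 64.94 kN/m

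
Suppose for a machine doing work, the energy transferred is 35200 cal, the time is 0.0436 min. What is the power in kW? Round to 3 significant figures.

P is given directly by: P = W/t.
W = 35200 cal = 1.473×10^5 J; t = 0.0436 min = 2.616 s.
P = 56298 W
56298 W × (1 kW / 1000 W) = 56.30 kW

56.3 kW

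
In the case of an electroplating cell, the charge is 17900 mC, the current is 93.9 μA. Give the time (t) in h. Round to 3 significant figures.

Solving q = I·t for t: t = q/I.
q = 17900 mC = 17.90 C; I = 93.9 μA = 9.390×10^-5 A.
t = 1.906×10^5 s
1.906×10^5 s × (1 h / 3600 s) = 52.95 h

53.0 h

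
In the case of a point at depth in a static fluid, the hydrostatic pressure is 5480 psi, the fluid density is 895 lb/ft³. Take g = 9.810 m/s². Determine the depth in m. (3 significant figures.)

Solving P = ρ·g·h for h: h = P/(ρ·g).
P = 5480 psi = 3.778×10^7 Pa; ρ = 895 lb/ft³ = 14337 kg/m³; g = 9.810 m/s².
h = 268.6 m

269 m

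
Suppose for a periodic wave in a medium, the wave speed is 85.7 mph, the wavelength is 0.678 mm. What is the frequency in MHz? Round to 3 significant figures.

Rearranging: f = v/λ.
v = 85.7 mph = 38.31 m/s; λ = 0.678 mm = 6.780×10^-4 m.
f = 56506 Hz
56506 Hz × (1 MHz / 1.000×10^6 Hz) = 0.05651 MHz

0.0565 MHz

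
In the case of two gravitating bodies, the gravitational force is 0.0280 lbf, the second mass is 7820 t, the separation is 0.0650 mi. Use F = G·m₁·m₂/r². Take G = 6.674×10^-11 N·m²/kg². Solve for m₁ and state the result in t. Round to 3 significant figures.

From Newton's law of gravitation: m₁ = F·r²/(G·m₂).
F = 0.0280 lbf = 0.1246 N; m₂ = 7820 t = 7.820×10^6 kg; r = 0.0650 mi = 104.6 m; G = 6.674×10^-11 N·m²/kg².
m₁ = 2.611×10^6 kg
2.611×10^6 kg × (1 t / 1000 kg) = 2611 t

2610 t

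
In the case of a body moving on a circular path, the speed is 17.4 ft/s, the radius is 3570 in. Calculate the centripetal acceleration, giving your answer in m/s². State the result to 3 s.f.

a is given directly by: a = v²/r.
v = 17.4 ft/s = 5.304 m/s; r = 3570 in = 90.68 m.
a = 0.3102 m/s²

0.310 m/s²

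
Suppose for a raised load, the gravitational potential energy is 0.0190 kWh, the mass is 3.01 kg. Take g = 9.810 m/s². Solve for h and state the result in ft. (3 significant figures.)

7600 ft

Rearranging PE = m·g·h for h: h = PE/(m·g).
PE = 0.0190 kWh = 68400 J; m = 3.01 kg; g = 9.810 m/s².
h = 2316 m
2316 m × (1 ft / 0.3048 m) = 7600 ft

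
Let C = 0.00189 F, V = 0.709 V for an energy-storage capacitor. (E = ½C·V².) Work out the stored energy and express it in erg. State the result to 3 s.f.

Directly: E = ½CV².
C = 0.00189 F; V = 0.709 V.
E = 4.750×10^-4 J
4.750×10^-4 J × (1 erg / 1.000×10^-7 J) = 4750 erg

4750 erg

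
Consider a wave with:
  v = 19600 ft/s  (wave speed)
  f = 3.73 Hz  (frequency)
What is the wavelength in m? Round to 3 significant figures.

Rearranging v = f·λ for λ: λ = v/f.
v = 19600 ft/s = 5974 m/s; f = 3.73 Hz.
λ = 1602 m

1600 m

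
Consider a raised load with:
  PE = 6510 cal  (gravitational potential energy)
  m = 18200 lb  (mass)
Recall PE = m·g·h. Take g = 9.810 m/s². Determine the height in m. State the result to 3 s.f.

Rearranging: h = PE/(m·g).
PE = 6510 cal = 27238 J; m = 18200 lb = 8255 kg; g = 9.810 m/s².
h = 0.3363 m

0.336 m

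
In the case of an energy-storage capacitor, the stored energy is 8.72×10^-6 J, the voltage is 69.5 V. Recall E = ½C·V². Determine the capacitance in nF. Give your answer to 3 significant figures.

Rearranging E = ½C·V² for C: C = 2E/V².
E = 8.72×10^-6 J; V = 69.5 V.
C = 3.611×10^-9 F
3.611×10^-9 F × (1 nF / 1.000×10^-9 F) = 3.611 nF

3.61 nF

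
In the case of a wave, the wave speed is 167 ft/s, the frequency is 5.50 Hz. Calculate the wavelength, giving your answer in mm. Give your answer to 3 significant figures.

9250 mm

Rearranging: λ = v/f.
v = 167 ft/s = 50.90 m/s; f = 5.50 Hz.
λ = 9.255 m
9.255 m × (1 mm / 0.001000 m) = 9255 mm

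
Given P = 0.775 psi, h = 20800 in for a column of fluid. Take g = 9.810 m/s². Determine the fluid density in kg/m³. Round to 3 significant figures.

1.03 kg/m³

Rearranging: ρ = P/(g·h).
P = 0.775 psi = 5343 Pa; h = 20800 in = 528.3 m; g = 9.810 m/s².
ρ = 1.031 kg/m³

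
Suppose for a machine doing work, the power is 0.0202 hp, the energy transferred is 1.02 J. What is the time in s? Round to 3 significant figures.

0.0677 s

Solving P = W/t for t: t = W/P.
P = 0.0202 hp = 15.06 W; W = 1.02 J.
t = 0.06771 s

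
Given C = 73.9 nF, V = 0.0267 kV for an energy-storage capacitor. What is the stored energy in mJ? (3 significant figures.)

0.0263 mJ

E is given directly by: E = ½CV².
C = 73.9 nF = 7.390×10^-8 F; V = 0.0267 kV = 26.70 V.
E = 2.634×10^-5 J
2.634×10^-5 J × (1 mJ / 0.001000 J) = 0.02634 mJ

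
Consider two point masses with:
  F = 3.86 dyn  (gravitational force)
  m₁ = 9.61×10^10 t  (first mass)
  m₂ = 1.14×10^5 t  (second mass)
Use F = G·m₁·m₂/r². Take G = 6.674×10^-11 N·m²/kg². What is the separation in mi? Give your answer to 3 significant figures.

Rearranging: r = √(G·m₁m₂/F).
F = 3.86 dyn = 3.860×10^-5 N; m₁ = 9.61×10^10 t = 9.610×10^13 kg; m₂ = 1.14×10^5 t = 1.140×10^8 kg; G = 6.674×10^-11 N·m²/kg².
r = 1.376×10^8 m
1.376×10^8 m × (1 mi / 1609 m) = 85519 mi

85500 mi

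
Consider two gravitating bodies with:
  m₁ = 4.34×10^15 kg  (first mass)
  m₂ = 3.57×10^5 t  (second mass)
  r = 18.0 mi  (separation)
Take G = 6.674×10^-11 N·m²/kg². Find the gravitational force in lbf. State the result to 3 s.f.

27700 lbf

Directly: F = Gm₁m₂/r².
m₁ = 4.34×10^15 kg; m₂ = 3.57×10^5 t = 3.570×10^8 kg; r = 18.0 mi = 28968 m; G = 6.674×10^-11 N·m²/kg².
F = 1.232×10^5 N
1.232×10^5 N × (1 lbf / 4.448 N) = 27702 lbf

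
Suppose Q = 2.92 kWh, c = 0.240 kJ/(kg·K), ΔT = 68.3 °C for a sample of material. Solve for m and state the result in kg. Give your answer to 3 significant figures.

641 kg

Rearranging Q = m·c·ΔT for m: m = Q/(c·ΔT).
Q = 2.92 kWh = 1.051×10^7 J; c = 0.240 kJ/(kg·K) = 240.0 J/(kg·K); ΔT = 68.3 °C = 68.30 K.
m = 641.3 kg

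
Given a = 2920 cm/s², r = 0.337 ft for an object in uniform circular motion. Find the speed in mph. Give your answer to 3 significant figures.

3.87 mph

Rearranging: v = √(a·r).
a = 2920 cm/s² = 29.20 m/s²; r = 0.337 ft = 0.1027 m.
v = 1.732 m/s
1.732 m/s × (1 mph / 0.4470 m/s) = 3.874 mph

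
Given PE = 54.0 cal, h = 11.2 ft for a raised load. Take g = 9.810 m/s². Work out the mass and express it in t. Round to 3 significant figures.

Rearranging: m = PE/(g·h).
PE = 54.0 cal = 225.9 J; h = 11.2 ft = 3.414 m; g = 9.810 m/s².
m = 6.747 kg
6.747 kg × (1 t / 1000 kg) = 0.006747 t

0.00675 t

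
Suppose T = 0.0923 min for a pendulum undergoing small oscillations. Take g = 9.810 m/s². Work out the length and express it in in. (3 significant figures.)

300 in

Rearranging T = 2π√(L/g) for L: L = g·(T/2π)².
T = 0.0923 min = 5.538 s; g = 9.810 m/s².
L = 7.621 m
7.621 m × (1 in / 0.02540 m) = 300.0 in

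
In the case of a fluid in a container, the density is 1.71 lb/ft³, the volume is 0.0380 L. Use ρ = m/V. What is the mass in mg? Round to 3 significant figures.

Rearranging ρ = m/V for m: m = ρV.
ρ = 1.71 lb/ft³ = 27.39 kg/m³; V = 0.0380 L = 3.800×10^-5 m³.
m = 0.001041 kg
0.001041 kg × (1 mg / 1.000×10^-6 kg) = 1041 mg

1040 mg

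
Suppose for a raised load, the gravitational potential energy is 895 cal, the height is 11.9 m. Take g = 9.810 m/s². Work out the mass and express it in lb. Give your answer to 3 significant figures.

Rearranging: m = PE/(g·h).
PE = 895 cal = 3745 J; h = 11.9 m; g = 9.810 m/s².
m = 32.08 kg
32.08 kg × (1 lb / 0.4536 kg) = 70.72 lb

70.7 lb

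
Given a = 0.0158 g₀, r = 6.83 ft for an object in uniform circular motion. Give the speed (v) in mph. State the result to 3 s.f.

1.27 mph

Rearranging a = v²/r for v: v = √(a·r).
a = 0.0158 g₀ = 0.1549 m/s²; r = 6.83 ft = 2.082 m.
v = 0.5679 m/s
0.5679 m/s × (1 mph / 0.4470 m/s) = 1.270 mph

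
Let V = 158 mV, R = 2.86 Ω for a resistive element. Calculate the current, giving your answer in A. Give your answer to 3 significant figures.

0.0552 A

From Ohm's law: I = V/R.
V = 158 mV = 0.1580 V; R = 2.86 Ω.
I = 0.05524 A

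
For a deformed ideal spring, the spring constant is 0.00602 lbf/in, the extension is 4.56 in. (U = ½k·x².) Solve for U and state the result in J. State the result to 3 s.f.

U is given directly by: U = ½kx².
k = 0.00602 lbf/in = 1.054 N/m; x = 4.56 in = 0.1158 m.
U = 0.007072 J  (the unit combination reduces to kg·m²/s² = J)

0.00707 J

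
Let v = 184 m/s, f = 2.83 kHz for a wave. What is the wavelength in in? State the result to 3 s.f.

2.56 in

Solving v = f·λ for λ: λ = v/f.
v = 184 m/s; f = 2.83 kHz = 2830 Hz.
λ = 0.06502 m
0.06502 m × (1 in / 0.02540 m) = 2.560 in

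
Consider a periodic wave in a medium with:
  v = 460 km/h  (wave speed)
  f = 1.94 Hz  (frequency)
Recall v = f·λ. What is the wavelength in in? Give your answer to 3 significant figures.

Solving v = f·λ for λ: λ = v/f.
v = 460 km/h = 127.8 m/s; f = 1.94 Hz.
λ = 65.86 m
65.86 m × (1 in / 0.02540 m) = 2593 in

2590 in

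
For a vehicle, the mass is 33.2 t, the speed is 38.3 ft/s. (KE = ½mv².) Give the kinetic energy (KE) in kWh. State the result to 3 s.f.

KE is given directly by: KE = ½mv².
m = 33.2 t = 33200 kg; v = 38.3 ft/s = 11.67 m/s.
KE = 2.262×10^6 J  (the unit combination reduces to kg·m²/s² = J)
2.262×10^6 J × (1 kWh / 3.600×10^6 J) = 0.6284 kWh

0.628 kWh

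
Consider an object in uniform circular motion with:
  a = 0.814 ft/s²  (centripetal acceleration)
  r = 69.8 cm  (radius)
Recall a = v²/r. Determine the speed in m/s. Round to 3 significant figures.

Rearranging: v = √(a·r).
a = 0.814 ft/s² = 0.2481 m/s²; r = 69.8 cm = 0.6980 m.
v = 0.4161 m/s

0.416 m/s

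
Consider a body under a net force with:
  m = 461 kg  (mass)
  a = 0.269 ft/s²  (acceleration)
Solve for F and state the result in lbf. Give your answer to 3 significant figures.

8.50 lbf

F is given directly by: F = m·a.
m = 461 kg; a = 0.269 ft/s² = 0.08199 m/s².
F = 37.80 N
37.80 N × (1 lbf / 4.448 N) = 8.497 lbf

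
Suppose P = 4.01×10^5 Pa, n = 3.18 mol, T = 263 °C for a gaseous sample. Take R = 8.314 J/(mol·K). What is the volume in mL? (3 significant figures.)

From the ideal-gas law: V = nRT/P.
P = 4.01×10^5 Pa; n = 3.18 mol; T = 263 °C = 536.1 K; R = 8.314 J/(mol·K).
V = 0.03535 m³
0.03535 m³ × (1 mL / 1.000×10^-6 m³) = 35349 mL

35300 mL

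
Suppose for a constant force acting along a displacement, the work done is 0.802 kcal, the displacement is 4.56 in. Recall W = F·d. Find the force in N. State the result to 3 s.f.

Solving W = F·d for F: F = W/d.
W = 0.802 kcal = 3356 J; d = 4.56 in = 0.1158 m.
F = 28971 N

29000 N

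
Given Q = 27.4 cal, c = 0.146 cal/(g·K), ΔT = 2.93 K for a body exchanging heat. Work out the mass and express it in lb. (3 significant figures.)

0.141 lb

Rearranging: m = Q/(c·ΔT).
Q = 27.4 cal = 114.6 J; c = 0.146 cal/(g·K) = 610.9 J/(kg·K); ΔT = 2.93 K.
m = 0.06405 kg
0.06405 kg × (1 lb / 0.4536 kg) = 0.1412 lb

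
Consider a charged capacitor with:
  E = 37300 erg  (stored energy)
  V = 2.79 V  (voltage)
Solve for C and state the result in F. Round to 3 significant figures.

Solving E = ½C·V² for C: C = 2E/V².
E = 37300 erg = 0.003730 J; V = 2.79 V.
C = 9.584×10^-4 F

9.58×10^-4 F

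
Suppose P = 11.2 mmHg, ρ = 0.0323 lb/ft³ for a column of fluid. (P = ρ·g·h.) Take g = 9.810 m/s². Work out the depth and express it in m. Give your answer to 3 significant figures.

294 m

Rearranging: h = P/(ρ·g).
P = 11.2 mmHg = 1493 Pa; ρ = 0.0323 lb/ft³ = 0.5174 kg/m³; g = 9.810 m/s².
h = 294.2 m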